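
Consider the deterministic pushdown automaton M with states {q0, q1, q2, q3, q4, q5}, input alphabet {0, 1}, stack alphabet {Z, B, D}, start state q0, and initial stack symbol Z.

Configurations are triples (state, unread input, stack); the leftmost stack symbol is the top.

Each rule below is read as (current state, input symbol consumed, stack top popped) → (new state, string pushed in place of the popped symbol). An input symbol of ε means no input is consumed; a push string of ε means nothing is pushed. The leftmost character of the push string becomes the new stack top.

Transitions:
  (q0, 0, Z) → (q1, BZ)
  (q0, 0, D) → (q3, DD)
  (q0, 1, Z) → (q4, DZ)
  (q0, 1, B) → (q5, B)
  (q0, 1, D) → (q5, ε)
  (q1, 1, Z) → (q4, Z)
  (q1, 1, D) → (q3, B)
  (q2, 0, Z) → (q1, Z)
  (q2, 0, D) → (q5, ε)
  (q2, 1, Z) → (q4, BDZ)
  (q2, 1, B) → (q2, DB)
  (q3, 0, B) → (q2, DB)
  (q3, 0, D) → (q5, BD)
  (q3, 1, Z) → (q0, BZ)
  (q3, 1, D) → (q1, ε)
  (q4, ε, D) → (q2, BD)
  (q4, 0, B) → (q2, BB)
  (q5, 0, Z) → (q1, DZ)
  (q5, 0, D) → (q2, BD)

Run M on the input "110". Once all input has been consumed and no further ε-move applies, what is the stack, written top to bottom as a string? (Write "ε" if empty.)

BDZ

(q0, 110, Z)
  read 1, top Z: go to q4, push DZ → (q4, 10, DZ)
  ε-move, top D: go to q2, push BD → (q2, 10, BDZ)
  read 1, top B: go to q2, push DB → (q2, 0, DBDZ)
  read 0, top D: go to q5, push ε → (q5, ε, BDZ)
All input consumed in state q5 with stack BDZ.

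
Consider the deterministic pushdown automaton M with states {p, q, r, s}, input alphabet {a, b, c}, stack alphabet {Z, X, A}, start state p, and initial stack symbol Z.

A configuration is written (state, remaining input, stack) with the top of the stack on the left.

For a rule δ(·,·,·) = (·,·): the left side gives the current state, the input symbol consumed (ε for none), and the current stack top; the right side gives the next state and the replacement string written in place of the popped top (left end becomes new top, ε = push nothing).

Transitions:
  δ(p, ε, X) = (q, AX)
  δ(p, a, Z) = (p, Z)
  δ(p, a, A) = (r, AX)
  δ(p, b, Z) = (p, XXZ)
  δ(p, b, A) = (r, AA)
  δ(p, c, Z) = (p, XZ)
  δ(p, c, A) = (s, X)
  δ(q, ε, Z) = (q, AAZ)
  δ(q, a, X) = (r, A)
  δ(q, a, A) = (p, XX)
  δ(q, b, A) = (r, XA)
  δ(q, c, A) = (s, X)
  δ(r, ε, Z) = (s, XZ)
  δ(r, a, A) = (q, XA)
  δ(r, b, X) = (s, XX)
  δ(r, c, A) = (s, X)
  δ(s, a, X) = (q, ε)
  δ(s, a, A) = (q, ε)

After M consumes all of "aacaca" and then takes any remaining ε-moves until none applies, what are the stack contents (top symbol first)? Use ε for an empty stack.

XXXZ

(p, aacaca, Z)
  read a, top Z: go to p, push Z → (p, acaca, Z)
  read a, top Z: go to p, push Z → (p, caca, Z)
  read c, top Z: go to p, push XZ → (p, aca, XZ)
  ε-move, top X: go to q, push AX → (q, aca, AXZ)
  read a, top A: go to p, push XX → (p, ca, XXXZ)
  ε-move, top X: go to q, push AX → (q, ca, AXXXZ)
  read c, top A: go to s, push X → (s, a, XXXXZ)
  read a, top X: go to q, push ε → (q, ε, XXXZ)
All input consumed in state q with stack XXXZ.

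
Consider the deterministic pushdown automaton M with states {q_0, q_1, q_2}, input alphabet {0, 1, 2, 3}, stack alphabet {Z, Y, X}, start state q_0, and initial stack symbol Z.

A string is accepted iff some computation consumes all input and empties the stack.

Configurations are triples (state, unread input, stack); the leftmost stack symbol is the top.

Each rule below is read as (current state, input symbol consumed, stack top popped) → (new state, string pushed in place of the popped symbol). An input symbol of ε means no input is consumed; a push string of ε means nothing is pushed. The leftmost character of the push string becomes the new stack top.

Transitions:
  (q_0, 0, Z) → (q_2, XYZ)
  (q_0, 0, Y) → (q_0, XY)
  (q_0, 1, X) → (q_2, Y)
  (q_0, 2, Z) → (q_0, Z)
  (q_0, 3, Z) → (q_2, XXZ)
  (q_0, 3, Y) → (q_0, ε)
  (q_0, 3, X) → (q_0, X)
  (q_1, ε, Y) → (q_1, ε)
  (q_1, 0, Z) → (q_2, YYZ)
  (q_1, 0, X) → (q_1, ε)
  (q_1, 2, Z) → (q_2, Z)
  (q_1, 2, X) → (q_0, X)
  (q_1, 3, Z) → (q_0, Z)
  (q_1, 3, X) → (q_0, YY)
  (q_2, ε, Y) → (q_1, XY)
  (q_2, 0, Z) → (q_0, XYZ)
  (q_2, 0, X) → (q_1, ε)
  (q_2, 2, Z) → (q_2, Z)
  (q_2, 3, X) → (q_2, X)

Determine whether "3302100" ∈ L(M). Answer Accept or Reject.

Reject

(q_0, 3302100, Z)
  read 3, top Z: go to q_2, push XXZ → (q_2, 302100, XXZ)
  read 3, top X: go to q_2, push X → (q_2, 02100, XXZ)
  read 0, top X: go to q_1, push ε → (q_1, 2100, XZ)
  read 2, top X: go to q_0, push X → (q_0, 100, XZ)
  read 1, top X: go to q_2, push Y → (q_2, 00, YZ)
  ε-move, top Y: go to q_1, push XY → (q_1, 00, XYZ)
  read 0, top X: go to q_1, push ε → (q_1, 0, YZ)
  ε-move, top Y: go to q_1, push ε → (q_1, 0, Z)
  read 0, top Z: go to q_2, push YYZ → (q_2, ε, YYZ)
  ε-move, top Y: go to q_1, push XY → (q_1, ε, XYYZ)
All input consumed; stack is XYYZ, not empty, and no further ε-move applies.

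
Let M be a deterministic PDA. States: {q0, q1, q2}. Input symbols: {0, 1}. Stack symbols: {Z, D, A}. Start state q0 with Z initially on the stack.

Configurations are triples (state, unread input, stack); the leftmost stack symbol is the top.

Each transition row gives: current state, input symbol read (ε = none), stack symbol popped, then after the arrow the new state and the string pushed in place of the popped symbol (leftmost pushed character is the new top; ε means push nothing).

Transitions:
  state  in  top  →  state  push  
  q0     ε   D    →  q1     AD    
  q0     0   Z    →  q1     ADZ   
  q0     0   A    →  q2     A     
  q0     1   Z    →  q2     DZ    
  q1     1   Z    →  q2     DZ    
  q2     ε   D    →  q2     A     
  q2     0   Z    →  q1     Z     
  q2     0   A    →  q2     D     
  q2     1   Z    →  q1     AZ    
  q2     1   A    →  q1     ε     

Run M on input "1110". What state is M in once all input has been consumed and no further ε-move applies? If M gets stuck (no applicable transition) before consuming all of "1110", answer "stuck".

(q0, 1110, Z) ⊢ (q2, 110, DZ) ⊢ (q2, 110, AZ) ⊢ (q1, 10, Z) ⊢ (q2, 0, DZ) ⊢ (q2, 0, AZ) ⊢ (q2, ε, DZ) ⊢ (q2, ε, AZ)
All input consumed; M is in state q2.

q2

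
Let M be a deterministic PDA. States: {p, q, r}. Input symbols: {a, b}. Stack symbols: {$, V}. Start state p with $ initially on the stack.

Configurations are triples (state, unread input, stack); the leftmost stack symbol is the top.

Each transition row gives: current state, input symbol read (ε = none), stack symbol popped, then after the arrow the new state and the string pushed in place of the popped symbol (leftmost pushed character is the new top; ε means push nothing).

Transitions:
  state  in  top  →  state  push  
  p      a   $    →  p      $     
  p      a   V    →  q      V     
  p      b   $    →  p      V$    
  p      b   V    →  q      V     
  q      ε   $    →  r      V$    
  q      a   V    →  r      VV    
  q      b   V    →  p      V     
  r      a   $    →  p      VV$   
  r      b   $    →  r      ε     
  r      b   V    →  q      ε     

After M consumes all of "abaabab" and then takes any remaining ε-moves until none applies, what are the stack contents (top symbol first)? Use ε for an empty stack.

V$

(p, abaabab, $)
  read a, top $: go to p, push $ → (p, baabab, $)
  read b, top $: go to p, push V$ → (p, aabab, V$)
  read a, top V: go to q, push V → (q, abab, V$)
  read a, top V: go to r, push VV → (r, bab, VV$)
  read b, top V: go to q, push ε → (q, ab, V$)
  read a, top V: go to r, push VV → (r, b, VV$)
  read b, top V: go to q, push ε → (q, ε, V$)
All input consumed in state q with stack V$.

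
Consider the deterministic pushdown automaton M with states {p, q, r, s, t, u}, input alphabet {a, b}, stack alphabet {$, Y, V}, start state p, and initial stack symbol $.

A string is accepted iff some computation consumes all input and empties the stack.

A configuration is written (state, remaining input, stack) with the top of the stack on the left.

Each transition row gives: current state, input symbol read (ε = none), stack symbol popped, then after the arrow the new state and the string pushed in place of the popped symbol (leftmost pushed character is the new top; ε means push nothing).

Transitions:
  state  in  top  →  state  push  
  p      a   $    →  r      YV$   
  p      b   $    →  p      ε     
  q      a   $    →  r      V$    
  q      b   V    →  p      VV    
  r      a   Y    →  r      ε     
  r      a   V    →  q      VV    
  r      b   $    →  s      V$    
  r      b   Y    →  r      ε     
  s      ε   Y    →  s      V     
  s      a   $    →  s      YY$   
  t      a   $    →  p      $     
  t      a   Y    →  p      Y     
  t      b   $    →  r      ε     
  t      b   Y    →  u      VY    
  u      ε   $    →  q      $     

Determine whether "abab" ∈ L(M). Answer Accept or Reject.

Reject

(p, abab, $)
  read a, top $: go to r, push YV$ → (r, bab, YV$)
  read b, top Y: go to r, push ε → (r, ab, V$)
  read a, top V: go to q, push VV → (q, b, VV$)
  read b, top V: go to p, push VV → (p, ε, VVV$)
All input consumed; stack is VVV$, not empty, and no further ε-move applies.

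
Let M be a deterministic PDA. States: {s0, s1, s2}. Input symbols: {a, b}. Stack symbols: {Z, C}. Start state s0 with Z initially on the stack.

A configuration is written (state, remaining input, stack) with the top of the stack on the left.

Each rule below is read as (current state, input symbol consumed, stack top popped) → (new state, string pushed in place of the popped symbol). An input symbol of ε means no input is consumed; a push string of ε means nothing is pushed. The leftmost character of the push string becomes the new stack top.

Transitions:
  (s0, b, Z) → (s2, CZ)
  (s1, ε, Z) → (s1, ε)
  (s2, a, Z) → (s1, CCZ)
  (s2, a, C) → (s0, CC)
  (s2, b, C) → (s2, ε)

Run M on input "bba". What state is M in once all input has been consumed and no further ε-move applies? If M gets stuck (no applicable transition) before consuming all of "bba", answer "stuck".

(s0, bba, Z)
  read b, top Z: go to s2, push CZ → (s2, ba, CZ)
  read b, top C: go to s2, push ε → (s2, a, Z)
  read a, top Z: go to s1, push CCZ → (s1, ε, CCZ)
All input consumed; M is in state s1.

s1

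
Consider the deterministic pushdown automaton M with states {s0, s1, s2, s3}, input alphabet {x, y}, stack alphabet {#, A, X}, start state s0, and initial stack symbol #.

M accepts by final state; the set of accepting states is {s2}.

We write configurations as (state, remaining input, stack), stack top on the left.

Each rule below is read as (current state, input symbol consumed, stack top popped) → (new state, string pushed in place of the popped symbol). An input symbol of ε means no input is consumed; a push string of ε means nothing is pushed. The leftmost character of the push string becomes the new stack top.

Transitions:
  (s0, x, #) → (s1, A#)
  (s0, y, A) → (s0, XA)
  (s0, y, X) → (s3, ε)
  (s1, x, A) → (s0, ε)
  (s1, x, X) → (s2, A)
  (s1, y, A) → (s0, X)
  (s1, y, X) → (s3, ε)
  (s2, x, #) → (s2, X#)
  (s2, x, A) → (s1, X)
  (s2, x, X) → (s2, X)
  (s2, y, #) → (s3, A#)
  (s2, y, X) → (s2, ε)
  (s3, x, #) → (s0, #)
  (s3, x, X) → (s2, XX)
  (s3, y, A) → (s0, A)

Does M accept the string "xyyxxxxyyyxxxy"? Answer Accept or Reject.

(s0, xyyxxxxyyyxxxy, #)
  read x, top #: go to s1, push A# → (s1, yyxxxxyyyxxxy, A#)
  read y, top A: go to s0, push X → (s0, yxxxxyyyxxxy, X#)
  read y, top X: go to s3, push ε → (s3, xxxxyyyxxxy, #)
  read x, top #: go to s0, push # → (s0, xxxyyyxxxy, #)
  read x, top #: go to s1, push A# → (s1, xxyyyxxxy, A#)
  read x, top A: go to s0, push ε → (s0, xyyyxxxy, #)
  read x, top #: go to s1, push A# → (s1, yyyxxxy, A#)
  read y, top A: go to s0, push X → (s0, yyxxxy, X#)
  read y, top X: go to s3, push ε → (s3, yxxxy, #)
No transition applies at (s3, yxxxy, #); input not fully consumed.

Reject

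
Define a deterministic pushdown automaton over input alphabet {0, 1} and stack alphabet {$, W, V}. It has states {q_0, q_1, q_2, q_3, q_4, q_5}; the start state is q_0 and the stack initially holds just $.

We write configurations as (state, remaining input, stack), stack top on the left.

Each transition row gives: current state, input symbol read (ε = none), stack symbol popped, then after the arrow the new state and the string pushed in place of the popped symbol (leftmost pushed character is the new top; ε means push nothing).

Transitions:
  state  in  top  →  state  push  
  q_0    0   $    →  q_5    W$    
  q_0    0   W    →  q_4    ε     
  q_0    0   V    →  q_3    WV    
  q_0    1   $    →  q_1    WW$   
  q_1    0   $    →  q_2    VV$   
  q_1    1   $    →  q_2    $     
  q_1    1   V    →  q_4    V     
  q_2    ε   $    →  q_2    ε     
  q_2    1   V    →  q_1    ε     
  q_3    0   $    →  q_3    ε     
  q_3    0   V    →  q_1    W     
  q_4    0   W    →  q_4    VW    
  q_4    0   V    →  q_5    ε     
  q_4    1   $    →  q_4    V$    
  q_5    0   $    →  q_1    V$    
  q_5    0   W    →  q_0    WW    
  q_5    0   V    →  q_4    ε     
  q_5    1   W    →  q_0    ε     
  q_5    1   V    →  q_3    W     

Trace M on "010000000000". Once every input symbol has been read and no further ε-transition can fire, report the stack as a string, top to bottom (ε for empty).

(q_0, 010000000000, $)
  read 0, top $: go to q_5, push W$ → (q_5, 10000000000, W$)
  read 1, top W: go to q_0, push ε → (q_0, 0000000000, $)
  read 0, top $: go to q_5, push W$ → (q_5, 000000000, W$)
  read 0, top W: go to q_0, push WW → (q_0, 00000000, WW$)
  read 0, top W: go to q_4, push ε → (q_4, 0000000, W$)
  read 0, top W: go to q_4, push VW → (q_4, 000000, VW$)
  read 0, top V: go to q_5, push ε → (q_5, 00000, W$)
  read 0, top W: go to q_0, push WW → (q_0, 0000, WW$)
  read 0, top W: go to q_4, push ε → (q_4, 000, W$)
  read 0, top W: go to q_4, push VW → (q_4, 00, VW$)
  read 0, top V: go to q_5, push ε → (q_5, 0, W$)
  read 0, top W: go to q_0, push WW → (q_0, ε, WW$)
All input consumed in state q_0 with stack WW$.

WW$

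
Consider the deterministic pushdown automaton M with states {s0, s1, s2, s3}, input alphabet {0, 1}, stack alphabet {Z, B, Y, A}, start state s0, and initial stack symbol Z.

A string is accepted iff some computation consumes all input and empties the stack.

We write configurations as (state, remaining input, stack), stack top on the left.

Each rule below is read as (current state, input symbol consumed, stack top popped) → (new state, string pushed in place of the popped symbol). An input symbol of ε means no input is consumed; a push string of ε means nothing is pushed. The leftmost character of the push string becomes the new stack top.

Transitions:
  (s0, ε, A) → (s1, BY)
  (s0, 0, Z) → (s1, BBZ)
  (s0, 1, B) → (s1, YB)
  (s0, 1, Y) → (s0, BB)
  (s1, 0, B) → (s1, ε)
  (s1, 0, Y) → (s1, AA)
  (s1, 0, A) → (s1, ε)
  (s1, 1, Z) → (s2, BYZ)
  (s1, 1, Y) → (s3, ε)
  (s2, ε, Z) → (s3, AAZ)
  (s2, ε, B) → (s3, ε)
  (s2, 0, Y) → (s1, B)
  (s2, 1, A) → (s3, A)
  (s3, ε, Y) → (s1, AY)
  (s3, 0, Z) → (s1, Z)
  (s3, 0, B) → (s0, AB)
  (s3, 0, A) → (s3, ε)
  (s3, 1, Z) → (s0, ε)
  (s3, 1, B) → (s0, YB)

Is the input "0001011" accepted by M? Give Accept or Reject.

(s0, 0001011, Z)
  read 0, top Z: go to s1, push BBZ → (s1, 001011, BBZ)
  read 0, top B: go to s1, push ε → (s1, 01011, BZ)
  read 0, top B: go to s1, push ε → (s1, 1011, Z)
  read 1, top Z: go to s2, push BYZ → (s2, 011, BYZ)
  ε-move, top B: go to s3, push ε → (s3, 011, YZ)
  ε-move, top Y: go to s1, push AY → (s1, 011, AYZ)
  read 0, top A: go to s1, push ε → (s1, 11, YZ)
  read 1, top Y: go to s3, push ε → (s3, 1, Z)
  read 1, top Z: go to s0, push ε → (s0, ε, ε)
All input consumed and the stack is empty.

Accept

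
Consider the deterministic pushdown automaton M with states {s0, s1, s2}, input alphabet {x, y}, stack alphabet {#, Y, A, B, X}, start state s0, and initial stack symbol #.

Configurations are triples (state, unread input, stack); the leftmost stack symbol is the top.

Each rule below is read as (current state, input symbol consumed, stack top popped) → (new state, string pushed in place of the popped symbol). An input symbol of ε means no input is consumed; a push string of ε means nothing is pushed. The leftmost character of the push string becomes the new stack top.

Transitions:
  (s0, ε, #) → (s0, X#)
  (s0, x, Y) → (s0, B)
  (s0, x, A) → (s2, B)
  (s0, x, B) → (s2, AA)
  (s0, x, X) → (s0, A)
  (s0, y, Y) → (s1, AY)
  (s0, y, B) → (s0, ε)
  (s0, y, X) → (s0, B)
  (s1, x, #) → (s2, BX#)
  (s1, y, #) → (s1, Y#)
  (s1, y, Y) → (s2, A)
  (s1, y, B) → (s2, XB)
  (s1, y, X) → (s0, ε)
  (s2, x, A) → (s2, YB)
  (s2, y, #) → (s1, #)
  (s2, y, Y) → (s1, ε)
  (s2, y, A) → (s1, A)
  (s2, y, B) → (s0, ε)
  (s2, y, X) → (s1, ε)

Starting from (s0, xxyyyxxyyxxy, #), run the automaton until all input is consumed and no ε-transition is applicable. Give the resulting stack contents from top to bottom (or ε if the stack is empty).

BA#

(s0, xxyyyxxyyxxy, #)
  ε-move, top #: go to s0, push X# → (s0, xxyyyxxyyxxy, X#)
  read x, top X: go to s0, push A → (s0, xyyyxxyyxxy, A#)
  read x, top A: go to s2, push B → (s2, yyyxxyyxxy, B#)
  read y, top B: go to s0, push ε → (s0, yyxxyyxxy, #)
  ε-move, top #: go to s0, push X# → (s0, yyxxyyxxy, X#)
  read y, top X: go to s0, push B → (s0, yxxyyxxy, B#)
  read y, top B: go to s0, push ε → (s0, xxyyxxy, #)
  ε-move, top #: go to s0, push X# → (s0, xxyyxxy, X#)
  read x, top X: go to s0, push A → (s0, xyyxxy, A#)
  read x, top A: go to s2, push B → (s2, yyxxy, B#)
  read y, top B: go to s0, push ε → (s0, yxxy, #)
  ε-move, top #: go to s0, push X# → (s0, yxxy, X#)
  read y, top X: go to s0, push B → (s0, xxy, B#)
  read x, top B: go to s2, push AA → (s2, xy, AA#)
  read x, top A: go to s2, push YB → (s2, y, YBA#)
  read y, top Y: go to s1, push ε → (s1, ε, BA#)
All input consumed in state s1 with stack BA#.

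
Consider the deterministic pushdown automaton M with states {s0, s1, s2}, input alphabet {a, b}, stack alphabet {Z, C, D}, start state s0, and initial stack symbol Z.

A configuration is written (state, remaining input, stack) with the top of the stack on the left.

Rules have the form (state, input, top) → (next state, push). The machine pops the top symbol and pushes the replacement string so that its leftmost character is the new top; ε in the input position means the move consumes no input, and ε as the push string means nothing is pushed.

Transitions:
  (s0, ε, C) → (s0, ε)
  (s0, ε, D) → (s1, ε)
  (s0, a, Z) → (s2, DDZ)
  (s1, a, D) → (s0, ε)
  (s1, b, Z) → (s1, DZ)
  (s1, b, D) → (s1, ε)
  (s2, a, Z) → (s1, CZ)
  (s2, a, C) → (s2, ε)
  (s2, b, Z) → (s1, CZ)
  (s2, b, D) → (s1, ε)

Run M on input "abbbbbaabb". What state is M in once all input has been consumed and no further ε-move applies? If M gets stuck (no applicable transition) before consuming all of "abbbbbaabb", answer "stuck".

s1

(s0, abbbbbaabb, Z) ⊢ (s2, bbbbbaabb, DDZ) ⊢ (s1, bbbbaabb, DZ) ⊢ (s1, bbbaabb, Z) ⊢ (s1, bbaabb, DZ) ⊢ (s1, baabb, Z) ⊢ (s1, aabb, DZ) ⊢ (s0, abb, Z) ⊢ (s2, bb, DDZ) ⊢ (s1, b, DZ) ⊢ (s1, ε, Z)
All input consumed; M is in state s1.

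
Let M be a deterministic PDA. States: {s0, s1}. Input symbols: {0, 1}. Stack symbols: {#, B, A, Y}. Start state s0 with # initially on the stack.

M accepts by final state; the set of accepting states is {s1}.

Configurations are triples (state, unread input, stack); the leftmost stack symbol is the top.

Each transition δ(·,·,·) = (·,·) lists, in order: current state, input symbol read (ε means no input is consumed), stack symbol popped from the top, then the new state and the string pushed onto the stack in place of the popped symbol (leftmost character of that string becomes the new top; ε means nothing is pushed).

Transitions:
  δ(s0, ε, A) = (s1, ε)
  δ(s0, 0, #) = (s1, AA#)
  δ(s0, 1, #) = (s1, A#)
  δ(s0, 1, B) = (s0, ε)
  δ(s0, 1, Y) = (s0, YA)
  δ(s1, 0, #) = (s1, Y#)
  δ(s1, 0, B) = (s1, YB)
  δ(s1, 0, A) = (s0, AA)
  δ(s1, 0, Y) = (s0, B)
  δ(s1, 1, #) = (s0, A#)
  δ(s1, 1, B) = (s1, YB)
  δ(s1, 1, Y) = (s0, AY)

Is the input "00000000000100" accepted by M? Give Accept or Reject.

(s0, 00000000000100, #)
  read 0, top #: go to s1, push AA# → (s1, 0000000000100, AA#)
  read 0, top A: go to s0, push AA → (s0, 000000000100, AAA#)
  ε-move, top A: go to s1, push ε → (s1, 000000000100, AA#)
  read 0, top A: go to s0, push AA → (s0, 00000000100, AAA#)
  ε-move, top A: go to s1, push ε → (s1, 00000000100, AA#)
  read 0, top A: go to s0, push AA → (s0, 0000000100, AAA#)
  ε-move, top A: go to s1, push ε → (s1, 0000000100, AA#)
  read 0, top A: go to s0, push AA → (s0, 000000100, AAA#)
  ε-move, top A: go to s1, push ε → (s1, 000000100, AA#)
  read 0, top A: go to s0, push AA → (s0, 00000100, AAA#)
  ε-move, top A: go to s1, push ε → (s1, 00000100, AA#)
  read 0, top A: go to s0, push AA → (s0, 0000100, AAA#)
  ε-move, top A: go to s1, push ε → (s1, 0000100, AA#)
  read 0, top A: go to s0, push AA → (s0, 000100, AAA#)
  ε-move, top A: go to s1, push ε → (s1, 000100, AA#)
  read 0, top A: go to s0, push AA → (s0, 00100, AAA#)
  ε-move, top A: go to s1, push ε → (s1, 00100, AA#)
  read 0, top A: go to s0, push AA → (s0, 0100, AAA#)
  ε-move, top A: go to s1, push ε → (s1, 0100, AA#)
  read 0, top A: go to s0, push AA → (s0, 100, AAA#)
  ε-move, top A: go to s1, push ε → (s1, 100, AA#)
No transition applies at (s1, 100, AA#); input not fully consumed.

Reject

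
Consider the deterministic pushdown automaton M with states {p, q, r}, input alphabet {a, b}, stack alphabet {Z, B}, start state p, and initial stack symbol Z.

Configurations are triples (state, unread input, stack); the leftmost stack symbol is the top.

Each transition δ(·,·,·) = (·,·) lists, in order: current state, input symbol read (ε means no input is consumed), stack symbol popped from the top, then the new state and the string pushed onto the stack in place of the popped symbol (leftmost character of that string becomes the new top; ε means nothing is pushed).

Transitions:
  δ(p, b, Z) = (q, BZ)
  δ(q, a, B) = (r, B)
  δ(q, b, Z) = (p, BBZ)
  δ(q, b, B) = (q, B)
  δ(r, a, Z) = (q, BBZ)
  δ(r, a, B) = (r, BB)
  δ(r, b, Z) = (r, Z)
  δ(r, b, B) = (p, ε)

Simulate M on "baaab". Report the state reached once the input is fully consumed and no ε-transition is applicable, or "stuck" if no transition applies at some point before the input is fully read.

(p, baaab, Z)
  read b, top Z: go to q, push BZ → (q, aaab, BZ)
  read a, top B: go to r, push B → (r, aab, BZ)
  read a, top B: go to r, push BB → (r, ab, BBZ)
  read a, top B: go to r, push BB → (r, b, BBBZ)
  read b, top B: go to p, push ε → (p, ε, BBZ)
All input consumed; M is in state p.

p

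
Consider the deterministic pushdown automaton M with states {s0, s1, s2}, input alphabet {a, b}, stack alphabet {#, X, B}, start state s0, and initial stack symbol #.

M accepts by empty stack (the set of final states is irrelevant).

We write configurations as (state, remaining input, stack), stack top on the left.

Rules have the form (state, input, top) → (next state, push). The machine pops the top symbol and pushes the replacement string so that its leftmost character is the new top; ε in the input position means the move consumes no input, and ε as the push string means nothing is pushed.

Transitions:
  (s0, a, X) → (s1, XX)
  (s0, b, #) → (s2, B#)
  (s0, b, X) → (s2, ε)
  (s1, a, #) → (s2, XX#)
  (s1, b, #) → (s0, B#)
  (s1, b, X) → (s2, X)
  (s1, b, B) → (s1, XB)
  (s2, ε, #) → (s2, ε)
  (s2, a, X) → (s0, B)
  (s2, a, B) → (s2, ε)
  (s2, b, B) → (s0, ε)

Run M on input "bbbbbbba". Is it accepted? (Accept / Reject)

(s0, bbbbbbba, #)
  read b, top #: go to s2, push B# → (s2, bbbbbba, B#)
  read b, top B: go to s0, push ε → (s0, bbbbba, #)
  read b, top #: go to s2, push B# → (s2, bbbba, B#)
  read b, top B: go to s0, push ε → (s0, bbba, #)
  read b, top #: go to s2, push B# → (s2, bba, B#)
  read b, top B: go to s0, push ε → (s0, ba, #)
  read b, top #: go to s2, push B# → (s2, a, B#)
  read a, top B: go to s2, push ε → (s2, ε, #)
  ε-move, top #: go to s2, push ε → (s2, ε, ε)
All input consumed and the stack is empty.

Accept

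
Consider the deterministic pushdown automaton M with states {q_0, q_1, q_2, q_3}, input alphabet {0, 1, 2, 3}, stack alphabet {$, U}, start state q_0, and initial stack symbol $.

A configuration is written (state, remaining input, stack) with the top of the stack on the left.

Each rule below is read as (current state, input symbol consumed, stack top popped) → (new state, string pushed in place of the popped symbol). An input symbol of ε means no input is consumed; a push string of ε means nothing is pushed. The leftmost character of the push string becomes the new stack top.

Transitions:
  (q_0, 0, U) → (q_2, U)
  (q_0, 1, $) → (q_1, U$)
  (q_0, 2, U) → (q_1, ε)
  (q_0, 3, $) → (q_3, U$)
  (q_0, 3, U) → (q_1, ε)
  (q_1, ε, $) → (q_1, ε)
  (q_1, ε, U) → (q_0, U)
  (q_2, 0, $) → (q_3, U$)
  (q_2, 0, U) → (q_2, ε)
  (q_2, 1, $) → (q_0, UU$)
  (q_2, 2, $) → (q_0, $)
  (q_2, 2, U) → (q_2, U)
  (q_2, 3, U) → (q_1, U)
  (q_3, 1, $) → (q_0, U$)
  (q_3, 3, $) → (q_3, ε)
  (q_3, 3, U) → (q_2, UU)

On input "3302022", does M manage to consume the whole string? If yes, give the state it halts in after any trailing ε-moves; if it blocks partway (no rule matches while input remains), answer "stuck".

stuck

(q_0, 3302022, $)
  read 3, top $: go to q_3, push U$ → (q_3, 302022, U$)
  read 3, top U: go to q_2, push UU → (q_2, 02022, UU$)
  read 0, top U: go to q_2, push ε → (q_2, 2022, U$)
  read 2, top U: go to q_2, push U → (q_2, 022, U$)
  read 0, top U: go to q_2, push ε → (q_2, 22, $)
  read 2, top $: go to q_0, push $ → (q_0, 2, $)
No transition for (q_0, 2, top $); M blocks with input 2 remaining.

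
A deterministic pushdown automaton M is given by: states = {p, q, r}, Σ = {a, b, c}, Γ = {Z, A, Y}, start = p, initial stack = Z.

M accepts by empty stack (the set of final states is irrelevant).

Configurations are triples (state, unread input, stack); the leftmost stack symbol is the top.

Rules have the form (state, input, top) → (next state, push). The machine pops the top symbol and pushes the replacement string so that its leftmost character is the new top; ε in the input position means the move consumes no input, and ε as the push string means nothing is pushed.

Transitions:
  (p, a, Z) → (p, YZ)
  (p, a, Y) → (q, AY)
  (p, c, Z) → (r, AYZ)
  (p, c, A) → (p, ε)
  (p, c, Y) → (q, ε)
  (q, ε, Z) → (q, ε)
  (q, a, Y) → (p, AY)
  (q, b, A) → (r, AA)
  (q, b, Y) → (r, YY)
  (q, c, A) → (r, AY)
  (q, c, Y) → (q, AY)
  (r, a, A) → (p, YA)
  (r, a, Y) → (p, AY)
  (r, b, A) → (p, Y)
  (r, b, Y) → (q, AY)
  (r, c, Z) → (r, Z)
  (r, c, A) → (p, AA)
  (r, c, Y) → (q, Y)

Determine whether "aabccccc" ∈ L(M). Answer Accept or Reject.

Accept

(p, aabccccc, Z)
  read a, top Z: go to p, push YZ → (p, abccccc, YZ)
  read a, top Y: go to q, push AY → (q, bccccc, AYZ)
  read b, top A: go to r, push AA → (r, ccccc, AAYZ)
  read c, top A: go to p, push AA → (p, cccc, AAAYZ)
  read c, top A: go to p, push ε → (p, ccc, AAYZ)
  read c, top A: go to p, push ε → (p, cc, AYZ)
  read c, top A: go to p, push ε → (p, c, YZ)
  read c, top Y: go to q, push ε → (q, ε, Z)
  ε-move, top Z: go to q, push ε → (q, ε, ε)
All input consumed and the stack is empty.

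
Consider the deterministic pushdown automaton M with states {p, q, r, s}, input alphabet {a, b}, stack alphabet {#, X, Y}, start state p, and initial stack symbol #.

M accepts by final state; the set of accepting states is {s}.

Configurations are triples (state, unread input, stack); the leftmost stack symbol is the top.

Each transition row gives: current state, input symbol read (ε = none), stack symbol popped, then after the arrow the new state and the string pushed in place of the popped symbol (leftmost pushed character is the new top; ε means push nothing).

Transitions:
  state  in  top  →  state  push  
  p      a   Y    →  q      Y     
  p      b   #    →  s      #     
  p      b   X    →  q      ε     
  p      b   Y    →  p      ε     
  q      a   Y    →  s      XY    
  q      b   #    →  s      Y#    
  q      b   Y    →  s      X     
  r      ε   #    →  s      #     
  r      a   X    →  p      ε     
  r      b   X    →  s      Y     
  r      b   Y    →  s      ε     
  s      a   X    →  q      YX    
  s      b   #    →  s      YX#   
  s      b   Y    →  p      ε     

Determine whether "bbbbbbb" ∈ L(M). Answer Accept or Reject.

(p, bbbbbbb, #)
  read b, top #: go to s, push # → (s, bbbbbb, #)
  read b, top #: go to s, push YX# → (s, bbbbb, YX#)
  read b, top Y: go to p, push ε → (p, bbbb, X#)
  read b, top X: go to q, push ε → (q, bbb, #)
  read b, top #: go to s, push Y# → (s, bb, Y#)
  read b, top Y: go to p, push ε → (p, b, #)
  read b, top #: go to s, push # → (s, ε, #)
All input consumed; state s ∈ F.

Accept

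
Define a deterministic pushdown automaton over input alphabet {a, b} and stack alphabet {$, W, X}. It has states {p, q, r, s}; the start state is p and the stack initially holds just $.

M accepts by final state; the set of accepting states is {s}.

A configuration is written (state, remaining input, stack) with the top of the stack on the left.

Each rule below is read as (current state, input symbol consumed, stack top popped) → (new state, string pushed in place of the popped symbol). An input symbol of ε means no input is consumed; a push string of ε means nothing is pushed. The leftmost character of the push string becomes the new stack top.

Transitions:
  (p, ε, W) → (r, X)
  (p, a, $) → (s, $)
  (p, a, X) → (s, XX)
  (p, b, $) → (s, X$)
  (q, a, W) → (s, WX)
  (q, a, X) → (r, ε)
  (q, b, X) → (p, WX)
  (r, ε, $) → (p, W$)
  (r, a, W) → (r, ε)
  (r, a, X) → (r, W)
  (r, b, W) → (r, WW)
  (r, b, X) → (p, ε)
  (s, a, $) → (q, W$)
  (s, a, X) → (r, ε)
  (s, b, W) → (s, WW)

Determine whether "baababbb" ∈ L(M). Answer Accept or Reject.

(p, baababbb, $)
  read b, top $: go to s, push X$ → (s, aababbb, X$)
  read a, top X: go to r, push ε → (r, ababbb, $)
  ε-move, top $: go to p, push W$ → (p, ababbb, W$)
  ε-move, top W: go to r, push X → (r, ababbb, X$)
  read a, top X: go to r, push W → (r, babbb, W$)
  read b, top W: go to r, push WW → (r, abbb, WW$)
  read a, top W: go to r, push ε → (r, bbb, W$)
  read b, top W: go to r, push WW → (r, bb, WW$)
  read b, top W: go to r, push WW → (r, b, WWW$)
  read b, top W: go to r, push WW → (r, ε, WWWW$)
All input consumed; state r ∉ F and no further ε-move applies.

Reject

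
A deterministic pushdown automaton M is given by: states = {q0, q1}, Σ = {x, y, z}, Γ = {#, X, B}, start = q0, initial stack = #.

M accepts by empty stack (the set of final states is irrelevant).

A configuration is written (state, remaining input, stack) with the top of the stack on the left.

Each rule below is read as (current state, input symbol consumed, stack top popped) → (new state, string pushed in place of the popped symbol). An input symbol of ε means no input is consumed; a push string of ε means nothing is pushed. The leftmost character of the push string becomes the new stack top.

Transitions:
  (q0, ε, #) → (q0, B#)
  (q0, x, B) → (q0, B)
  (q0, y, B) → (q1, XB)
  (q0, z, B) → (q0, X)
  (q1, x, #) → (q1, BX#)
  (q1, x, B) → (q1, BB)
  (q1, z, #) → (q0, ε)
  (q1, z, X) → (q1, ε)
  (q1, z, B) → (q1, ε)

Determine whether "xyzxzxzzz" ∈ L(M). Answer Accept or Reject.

Accept

(q0, xyzxzxzzz, #)
  ε-move, top #: go to q0, push B# → (q0, xyzxzxzzz, B#)
  read x, top B: go to q0, push B → (q0, yzxzxzzz, B#)
  read y, top B: go to q1, push XB → (q1, zxzxzzz, XB#)
  read z, top X: go to q1, push ε → (q1, xzxzzz, B#)
  read x, top B: go to q1, push BB → (q1, zxzzz, BB#)
  read z, top B: go to q1, push ε → (q1, xzzz, B#)
  read x, top B: go to q1, push BB → (q1, zzz, BB#)
  read z, top B: go to q1, push ε → (q1, zz, B#)
  read z, top B: go to q1, push ε → (q1, z, #)
  read z, top #: go to q0, push ε → (q0, ε, ε)
All input consumed and the stack is empty.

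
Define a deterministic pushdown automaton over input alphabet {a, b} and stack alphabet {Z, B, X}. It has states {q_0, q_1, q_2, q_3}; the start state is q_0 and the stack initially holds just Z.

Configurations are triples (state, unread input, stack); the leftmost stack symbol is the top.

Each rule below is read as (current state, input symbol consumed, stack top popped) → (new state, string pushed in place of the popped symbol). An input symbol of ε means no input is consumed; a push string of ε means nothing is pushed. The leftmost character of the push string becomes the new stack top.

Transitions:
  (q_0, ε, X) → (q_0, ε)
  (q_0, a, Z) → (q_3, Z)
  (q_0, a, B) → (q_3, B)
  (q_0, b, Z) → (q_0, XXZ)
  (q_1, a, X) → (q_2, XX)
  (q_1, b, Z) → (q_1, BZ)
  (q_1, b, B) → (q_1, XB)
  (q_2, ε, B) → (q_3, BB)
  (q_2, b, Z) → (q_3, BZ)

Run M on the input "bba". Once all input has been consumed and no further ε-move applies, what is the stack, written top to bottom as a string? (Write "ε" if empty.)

(q_0, bba, Z)
  read b, top Z: go to q_0, push XXZ → (q_0, ba, XXZ)
  ε-move, top X: go to q_0, push ε → (q_0, ba, XZ)
  ε-move, top X: go to q_0, push ε → (q_0, ba, Z)
  read b, top Z: go to q_0, push XXZ → (q_0, a, XXZ)
  ε-move, top X: go to q_0, push ε → (q_0, a, XZ)
  ε-move, top X: go to q_0, push ε → (q_0, a, Z)
  read a, top Z: go to q_3, push Z → (q_3, ε, Z)
All input consumed in state q_3 with stack Z.

Z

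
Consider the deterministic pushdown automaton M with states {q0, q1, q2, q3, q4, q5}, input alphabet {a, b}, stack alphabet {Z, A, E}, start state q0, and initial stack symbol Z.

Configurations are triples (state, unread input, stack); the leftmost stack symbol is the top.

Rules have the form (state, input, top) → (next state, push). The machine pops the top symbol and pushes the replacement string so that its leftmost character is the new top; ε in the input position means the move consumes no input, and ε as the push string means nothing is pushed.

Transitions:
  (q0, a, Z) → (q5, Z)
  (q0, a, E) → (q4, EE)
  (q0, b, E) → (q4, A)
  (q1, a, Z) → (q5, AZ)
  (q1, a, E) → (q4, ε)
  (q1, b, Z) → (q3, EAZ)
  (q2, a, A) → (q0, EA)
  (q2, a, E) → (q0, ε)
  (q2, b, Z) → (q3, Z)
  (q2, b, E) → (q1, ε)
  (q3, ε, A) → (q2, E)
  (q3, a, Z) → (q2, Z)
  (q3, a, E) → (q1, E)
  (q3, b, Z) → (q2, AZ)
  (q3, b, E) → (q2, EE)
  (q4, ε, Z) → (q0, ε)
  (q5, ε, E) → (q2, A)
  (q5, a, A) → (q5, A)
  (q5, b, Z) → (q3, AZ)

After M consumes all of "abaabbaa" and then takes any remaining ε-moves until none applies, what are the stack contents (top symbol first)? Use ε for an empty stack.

AZ

(q0, abaabbaa, Z)
  read a, top Z: go to q5, push Z → (q5, baabbaa, Z)
  read b, top Z: go to q3, push AZ → (q3, aabbaa, AZ)
  ε-move, top A: go to q2, push E → (q2, aabbaa, EZ)
  read a, top E: go to q0, push ε → (q0, abbaa, Z)
  read a, top Z: go to q5, push Z → (q5, bbaa, Z)
  read b, top Z: go to q3, push AZ → (q3, baa, AZ)
  ε-move, top A: go to q2, push E → (q2, baa, EZ)
  read b, top E: go to q1, push ε → (q1, aa, Z)
  read a, top Z: go to q5, push AZ → (q5, a, AZ)
  read a, top A: go to q5, push A → (q5, ε, AZ)
All input consumed in state q5 with stack AZ.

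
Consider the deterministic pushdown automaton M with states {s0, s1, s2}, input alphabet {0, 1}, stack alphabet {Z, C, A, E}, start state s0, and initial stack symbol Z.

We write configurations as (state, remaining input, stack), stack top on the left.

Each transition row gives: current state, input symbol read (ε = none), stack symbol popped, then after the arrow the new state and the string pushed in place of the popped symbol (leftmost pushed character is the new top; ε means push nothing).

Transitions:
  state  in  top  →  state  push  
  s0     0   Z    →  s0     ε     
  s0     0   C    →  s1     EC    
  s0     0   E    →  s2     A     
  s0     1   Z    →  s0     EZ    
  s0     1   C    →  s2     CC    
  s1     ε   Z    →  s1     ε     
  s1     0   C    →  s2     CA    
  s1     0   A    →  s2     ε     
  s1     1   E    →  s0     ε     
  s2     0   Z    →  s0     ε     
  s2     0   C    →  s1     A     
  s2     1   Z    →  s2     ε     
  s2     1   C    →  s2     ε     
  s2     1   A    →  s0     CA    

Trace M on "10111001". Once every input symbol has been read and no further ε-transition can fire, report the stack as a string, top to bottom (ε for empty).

CAZ

(s0, 10111001, Z)
  read 1, top Z: go to s0, push EZ → (s0, 0111001, EZ)
  read 0, top E: go to s2, push A → (s2, 111001, AZ)
  read 1, top A: go to s0, push CA → (s0, 11001, CAZ)
  read 1, top C: go to s2, push CC → (s2, 1001, CCAZ)
  read 1, top C: go to s2, push ε → (s2, 001, CAZ)
  read 0, top C: go to s1, push A → (s1, 01, AAZ)
  read 0, top A: go to s2, push ε → (s2, 1, AZ)
  read 1, top A: go to s0, push CA → (s0, ε, CAZ)
All input consumed in state s0 with stack CAZ.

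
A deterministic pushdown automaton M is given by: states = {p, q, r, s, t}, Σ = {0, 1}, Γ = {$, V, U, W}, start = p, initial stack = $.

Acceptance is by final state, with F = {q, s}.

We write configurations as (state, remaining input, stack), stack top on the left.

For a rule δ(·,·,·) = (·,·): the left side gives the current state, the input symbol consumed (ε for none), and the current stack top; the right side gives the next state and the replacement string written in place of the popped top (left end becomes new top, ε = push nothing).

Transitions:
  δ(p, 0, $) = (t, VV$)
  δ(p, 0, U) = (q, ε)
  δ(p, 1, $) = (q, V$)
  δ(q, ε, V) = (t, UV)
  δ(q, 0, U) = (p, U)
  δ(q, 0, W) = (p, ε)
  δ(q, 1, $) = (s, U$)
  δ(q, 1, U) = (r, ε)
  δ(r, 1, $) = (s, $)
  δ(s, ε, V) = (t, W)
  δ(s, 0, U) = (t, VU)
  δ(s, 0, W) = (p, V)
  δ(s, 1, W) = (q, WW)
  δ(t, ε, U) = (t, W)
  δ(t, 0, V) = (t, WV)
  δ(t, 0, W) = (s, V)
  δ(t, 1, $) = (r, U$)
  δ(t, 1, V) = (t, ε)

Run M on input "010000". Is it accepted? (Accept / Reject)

(p, 010000, $)
  read 0, top $: go to t, push VV$ → (t, 10000, VV$)
  read 1, top V: go to t, push ε → (t, 0000, V$)
  read 0, top V: go to t, push WV → (t, 000, WV$)
  read 0, top W: go to s, push V → (s, 00, VV$)
  ε-move, top V: go to t, push W → (t, 00, WV$)
  read 0, top W: go to s, push V → (s, 0, VV$)
  ε-move, top V: go to t, push W → (t, 0, WV$)
  read 0, top W: go to s, push V → (s, ε, VV$)
All input consumed; state s ∈ F.

Accept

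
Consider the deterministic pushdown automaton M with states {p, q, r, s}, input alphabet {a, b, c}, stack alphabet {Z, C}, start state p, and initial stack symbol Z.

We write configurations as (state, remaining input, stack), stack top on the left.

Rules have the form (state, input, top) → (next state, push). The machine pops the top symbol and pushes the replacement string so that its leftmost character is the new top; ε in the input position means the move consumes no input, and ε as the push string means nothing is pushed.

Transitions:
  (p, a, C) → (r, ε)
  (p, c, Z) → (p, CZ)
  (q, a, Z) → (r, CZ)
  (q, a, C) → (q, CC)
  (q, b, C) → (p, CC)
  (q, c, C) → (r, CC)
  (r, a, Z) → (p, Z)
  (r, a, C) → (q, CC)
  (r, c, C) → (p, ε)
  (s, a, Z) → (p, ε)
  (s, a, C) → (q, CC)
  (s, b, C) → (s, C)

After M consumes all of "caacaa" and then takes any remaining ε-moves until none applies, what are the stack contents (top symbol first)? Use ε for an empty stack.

Z

(p, caacaa, Z) ⊢ (p, aacaa, CZ) ⊢ (r, acaa, Z) ⊢ (p, caa, Z) ⊢ (p, aa, CZ) ⊢ (r, a, Z) ⊢ (p, ε, Z)
All input consumed in state p with stack Z.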